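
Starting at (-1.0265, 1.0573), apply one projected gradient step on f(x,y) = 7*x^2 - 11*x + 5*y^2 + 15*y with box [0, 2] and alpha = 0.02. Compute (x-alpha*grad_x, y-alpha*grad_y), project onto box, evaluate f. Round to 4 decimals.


Step 1: Compute gradient at (-1.0265, 1.0573).
grad_x = 2*7*-1.0265 - 11 = -25.371
grad_y = 2*5*1.0573 + 15 = 25.573
Step 2: Gradient step.
x_raw = -1.0265 - 0.02*-25.371 = -0.5191
y_raw = 1.0573 - 0.02*25.573 = 0.5458
Step 3: Project onto [0, 2].
x_proj = clip(-0.5191) = 0.0
y_proj = clip(0.5458) = 0.5458
Step 4: Evaluate f.
f(0.0, 0.5458) = 9.6773


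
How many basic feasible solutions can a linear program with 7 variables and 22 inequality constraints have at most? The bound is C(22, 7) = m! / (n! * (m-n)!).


Each vertex corresponds to some choice of n active constraints out of m, so the number of vertices is at most C(m, n) = m! / (n!(m-n)!).
m = 22, n = 7
Numerator: 22 * 21 * 20 * 19 * 18 * 17 * 16
Denominator: 7! = 5040
C(22, 7) = 170544


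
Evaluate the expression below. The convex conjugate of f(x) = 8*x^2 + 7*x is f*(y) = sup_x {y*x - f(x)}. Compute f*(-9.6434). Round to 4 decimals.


f*(y) = sup_x {y*x - a*x^2 - b*x} = sup_x {(y-b)*x - a*x^2}
FOC: (y - b) - 2a*x = 0 => x* = (y - b)/(2a)
x* = (-9.6434 - 7)/(2*8) = -1.0402
f*(-9.6434) = (y-b)^2/(4a) = (-9.6434 - 7)^2/(4*8)
= 277.0028/32 = 8.6563


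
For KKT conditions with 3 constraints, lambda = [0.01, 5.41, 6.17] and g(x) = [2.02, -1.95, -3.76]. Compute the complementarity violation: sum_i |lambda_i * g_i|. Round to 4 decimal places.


KKT complementary slackness check:
lambda_1 * g_1 = 0.01 * 2.02 = 0.0202
lambda_2 * g_2 = 5.41 * -1.95 = -10.5495
lambda_3 * g_3 = 6.17 * -3.76 = -23.1992
Total violation = 0.0202 + 10.5495 + 23.1992 = 33.7689


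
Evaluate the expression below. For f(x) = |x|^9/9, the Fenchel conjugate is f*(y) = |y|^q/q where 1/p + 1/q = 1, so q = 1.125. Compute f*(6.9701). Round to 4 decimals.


The conjugate exponent q satisfies 1/p + 1/q = 1.
p = 9, so q = 9/(9 - 1) = 1.125
|y|^q = 6.9701^1.125 = 8.8847
f*(6.9701) = 8.8847 / 1.125 = 7.8975


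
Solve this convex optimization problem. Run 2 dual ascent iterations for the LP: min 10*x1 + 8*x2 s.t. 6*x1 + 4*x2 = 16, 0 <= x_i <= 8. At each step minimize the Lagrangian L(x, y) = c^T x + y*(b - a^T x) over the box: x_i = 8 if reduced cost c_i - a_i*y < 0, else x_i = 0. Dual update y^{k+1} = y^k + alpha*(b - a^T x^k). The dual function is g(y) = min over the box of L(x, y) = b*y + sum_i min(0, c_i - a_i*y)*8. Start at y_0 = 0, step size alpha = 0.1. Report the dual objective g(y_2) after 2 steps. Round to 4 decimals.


Dual ascent for LP: min 10*x1 + 8*x2, 6*x1 + 4*x2 = 16, 0 <= x_i <= 8
Step 1: y^k = 0.0, reduced costs: (10.0, 8.0)
  x^k = (0.0, 0.0), subgradient = b - a^T x = 16.0
  y^{k+1} = 0.0 + 0.1*16.0 = 1.6
Step 2: y^k = 1.6, reduced costs: (0.4, 1.6)
  x^k = (0.0, 0.0), subgradient = b - a^T x = 16.0
  y^{k+1} = 1.6 + 0.1*16.0 = 3.2
Dual objective at y_2 = 3.2: reduced costs (-9.2, -4.8), box minimizer x = (8.0, 8.0)
g(y_2) = b*y + (c1 - a1*y)*x1 + (c2 - a2*y)*x2 = 16*3.2 + (-9.2)*8.0 + (-4.8)*8.0 = 51.2 - 73.6 - 38.4 = -60.8


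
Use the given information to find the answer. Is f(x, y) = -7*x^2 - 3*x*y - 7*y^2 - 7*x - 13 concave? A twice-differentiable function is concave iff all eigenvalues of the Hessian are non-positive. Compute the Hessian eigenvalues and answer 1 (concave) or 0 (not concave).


The Hessian of f(x,y) = -7*x^2 - 3*x*y - 7*y^2 - 7*x - 13 is:
H = [[-14, -3], [-3, -14]]
Trace = -14 - 14 = -28
Determinant = -14*-14 - (-3)^2 = 187
Discriminant = (-28)^2 - 4*187 = 36.0
Eigenvalues: lambda_1 = -17.0, lambda_2 = -11.0
The function is concave.

1


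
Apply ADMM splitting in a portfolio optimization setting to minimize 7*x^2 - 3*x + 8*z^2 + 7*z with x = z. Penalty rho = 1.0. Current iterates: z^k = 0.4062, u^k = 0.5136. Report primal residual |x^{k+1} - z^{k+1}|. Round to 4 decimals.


ADMM iteration with rho = 1.0, z^k = 0.4062, u^k = 0.5136
Step 1: x-update.
Minimize 7*x^2 - 3*x + (1.0/2)*(x - 0.4062 + 0.5136)^2
FOC: (2*7 + 1.0)*x = 3 + 1.0*(0.4062 - 0.5136)
x^{k+1} = 0.1928
Step 2: z-update.
Minimize 8*z^2 + 7*z + (1.0/2)*(0.1928 - z + 0.5136)^2
FOC: (2*8 + 1.0)*z = -7 + 1.0*(0.1928 + 0.5136)
z^{k+1} = -0.3702
Step 3: u-update.
u^{k+1} = 0.5136 + 0.1928 + 0.3702 = 1.0766
Step 4: Primal residual = |0.1928 + 0.3702| = 0.563


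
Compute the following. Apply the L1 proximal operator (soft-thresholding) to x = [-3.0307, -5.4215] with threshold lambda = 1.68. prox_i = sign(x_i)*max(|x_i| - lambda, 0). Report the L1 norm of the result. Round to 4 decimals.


Soft-thresholding with lambda = 1.68:
prox(-3.0307) = sign(-3.0307)*max(|-3.0307| - 1.68, 0) = -1.3507
prox(-5.4215) = sign(-5.4215)*max(|-5.4215| - 1.68, 0) = -3.7415
prox(x) = [-1.3507, -3.7415]
||prox(x)||_1 = 1.3507 + 3.7415 = 5.0922


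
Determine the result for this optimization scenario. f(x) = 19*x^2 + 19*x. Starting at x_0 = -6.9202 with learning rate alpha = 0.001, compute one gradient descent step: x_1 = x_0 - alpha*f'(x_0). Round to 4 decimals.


We compute the gradient at x_0 and apply the update.
f'(x) = 38*x + 19
f'(-6.9202) = 38*-6.9202 + 19 = -243.9676
x_1 = -6.9202 - 0.001*-243.9676 = -6.6762


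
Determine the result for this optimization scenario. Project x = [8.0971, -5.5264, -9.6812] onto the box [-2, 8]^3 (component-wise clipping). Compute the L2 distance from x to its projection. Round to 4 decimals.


Project each component onto [-2, 8].
clip(8.0971) = 8.0, clip(-5.5264) = -2.0, clip(-9.6812) = -2.0
Projection = [8.0, -2.0, -2.0]
Squared diffs: [0.0094, 12.4355, 59.0008]
Distance = sqrt(71.4457) = 8.4526


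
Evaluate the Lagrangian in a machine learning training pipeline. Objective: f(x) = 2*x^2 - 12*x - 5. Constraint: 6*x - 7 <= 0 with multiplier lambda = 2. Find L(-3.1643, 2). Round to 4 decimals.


Step 1: Evaluate f(x).
f(-3.1643) = 2*(-3.1643)^2 - 12*(-3.1643) - 5 = 52.9972
Step 2: Evaluate g(x).
g(-3.1643) = 6*-3.1643 - 7 = -25.9858
Step 3: Compute Lagrangian.
L = 52.9972 + 2*-25.9858 = 1.0256


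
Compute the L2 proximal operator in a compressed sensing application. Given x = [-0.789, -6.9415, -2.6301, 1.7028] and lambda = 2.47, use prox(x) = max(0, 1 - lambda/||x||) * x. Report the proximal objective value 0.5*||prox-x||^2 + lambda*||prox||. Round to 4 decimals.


Step 1: Compute ||x||.
||x|| = 7.6566
Step 2: Compute scaling factor.
scale = max(0, 1 - 2.47/7.6566) = 0.6774
Step 3: prox(x) = [-0.5345, -4.7022, -1.7816, 1.1535]
||prox(x)|| = 5.1866
Step 4: Proximal objective.
0.5*||prox-x||^2 = 3.0505
lambda*||prox|| = 12.8109
Total = 15.8614


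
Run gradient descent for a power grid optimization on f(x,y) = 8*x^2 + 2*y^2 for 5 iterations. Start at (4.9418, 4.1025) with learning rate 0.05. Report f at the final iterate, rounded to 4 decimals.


Gradient descent on f(x,y) = 8*x^2 + 2*y^2.
Starting point: (4.9418, 4.1025), alpha = 0.05
Step 1: grad_x = 2*8*4.9418 = 79.0688, grad_y = 2*2*4.1025 = 16.41
  x_1 = 4.9418 - 0.05*79.0688 = 0.9884
  y_1 = 4.1025 - 0.05*16.41 = 3.282
Step 2: grad_x = 2*8*0.9884 = 15.8138, grad_y = 2*2*3.282 = 13.128
  x_2 = 0.9884 - 0.05*15.8138 = 0.1977
  y_2 = 3.282 - 0.05*13.128 = 2.6256
Step 3: grad_x = 2*8*0.1977 = 3.1628, grad_y = 2*2*2.6256 = 10.5024
  x_3 = 0.1977 - 0.05*3.1628 = 0.0395
  y_3 = 2.6256 - 0.05*10.5024 = 2.1005
Step 4: grad_x = 2*8*0.0395 = 0.6326, grad_y = 2*2*2.1005 = 8.4019
  x_4 = 0.0395 - 0.05*0.6326 = 0.0079
  y_4 = 2.1005 - 0.05*8.4019 = 1.6804
Step 5: grad_x = 2*8*0.0079 = 0.1265, grad_y = 2*2*1.6804 = 6.7215
  x_5 = 0.0079 - 0.05*0.1265 = 0.0016
  y_5 = 1.6804 - 0.05*6.7215 = 1.3443
f(0.0016, 1.3443) = 8*0.0016^2 + 2*1.3443^2 = 3.6143


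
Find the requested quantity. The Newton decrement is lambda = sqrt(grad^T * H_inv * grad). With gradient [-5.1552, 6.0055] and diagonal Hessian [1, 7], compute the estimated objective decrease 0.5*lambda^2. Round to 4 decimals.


Step 1: H is diagonal, so H^(-1) * g = [-5.1552, 0.8579].
Step 2: g^T H^(-1) g = sum_i g_i^2 / H_ii
  = (-5.1552)^2/1 + (6.0055)^2/7
  = 26.5761 + 5.1523 = 31.7284
Step 3: Objective decrease = 0.5 * g^T H^(-1) g = 15.8642


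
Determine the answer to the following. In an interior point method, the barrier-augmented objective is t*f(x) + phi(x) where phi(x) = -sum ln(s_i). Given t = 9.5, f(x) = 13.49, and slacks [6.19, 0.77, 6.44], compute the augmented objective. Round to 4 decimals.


Step 1: Compute log-barrier.
ln values: [1.8229, -0.2614, 1.8625]
phi = -(1.8229 - 0.2614 + 1.8625) = -3.4241
Step 2: Compute augmented objective.
t*f(x) = 9.5*13.49 = 128.155
Total = 128.155 - 3.4241 = 124.7309


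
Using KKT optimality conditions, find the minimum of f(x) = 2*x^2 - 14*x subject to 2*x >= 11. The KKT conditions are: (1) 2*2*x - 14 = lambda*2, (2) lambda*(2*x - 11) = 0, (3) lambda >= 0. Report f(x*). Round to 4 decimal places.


Step 1: Try lambda = 0 (constraint inactive).
x_unc = 14/(2*2) = 3.5
Check: 2*3.5 = 7.0 < 11 -- violated!
Step 2: Constraint must be active: 2*x = 11
x* = 11/2 = 5.5
lambda = (2*2*5.5 - 14)/2 = 4.0
Step 3: Compute optimal value.
f(x*) = 2*5.5^2 - 14*5.5 = -16.5


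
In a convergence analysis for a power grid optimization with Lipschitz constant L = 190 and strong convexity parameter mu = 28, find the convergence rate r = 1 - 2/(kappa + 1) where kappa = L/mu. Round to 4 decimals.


Step 1: Compute the condition number.
kappa = L/mu = 190/28 = 6.7857
Step 2: Compute the convergence rate.
r = 1 - 2/(kappa + 1) = 1 - 2*mu/(L + mu) = (L - mu)/(L + mu) = 162/218 = 0.7431


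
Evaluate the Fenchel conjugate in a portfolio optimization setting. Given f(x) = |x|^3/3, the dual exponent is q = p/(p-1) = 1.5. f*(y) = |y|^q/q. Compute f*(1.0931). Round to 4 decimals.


The conjugate exponent q satisfies 1/p + 1/q = 1.
p = 3, so q = 3/(3 - 1) = 1.5
|y|^q = 1.0931^1.5 = 1.1429
f*(1.0931) = 1.1429 / 1.5 = 0.7619


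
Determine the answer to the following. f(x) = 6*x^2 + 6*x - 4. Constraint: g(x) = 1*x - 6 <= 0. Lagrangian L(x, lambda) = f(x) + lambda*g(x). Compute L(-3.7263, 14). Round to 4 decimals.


Step 1: Evaluate f(x).
f(-3.7263) = 6*(-3.7263)^2 + 6*(-3.7263) - 4 = 56.9541
Step 2: Evaluate g(x).
g(-3.7263) = 1*-3.7263 - 6 = -9.7263
Step 3: Compute Lagrangian.
L = 56.9541 + 14*-9.7263 = -79.2141


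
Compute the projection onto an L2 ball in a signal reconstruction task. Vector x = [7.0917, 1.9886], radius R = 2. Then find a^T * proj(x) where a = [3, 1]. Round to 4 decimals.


Step 1: Compute ||x|| (intermediates to 6 decimals).
||x|| = sqrt(7.0917^2 + 1.9886^2) = 7.365239
Step 2: Project.
Since ||x|| > R, scale = R/||x|| = 2/7.365239 = 0.271546, proj(x) = scale * x
proj(x) = [1.925723, 0.539996]
Step 3: Dot product.
a^T * proj(x) = 3*1.925723 + 1*0.539996 = 6.3172


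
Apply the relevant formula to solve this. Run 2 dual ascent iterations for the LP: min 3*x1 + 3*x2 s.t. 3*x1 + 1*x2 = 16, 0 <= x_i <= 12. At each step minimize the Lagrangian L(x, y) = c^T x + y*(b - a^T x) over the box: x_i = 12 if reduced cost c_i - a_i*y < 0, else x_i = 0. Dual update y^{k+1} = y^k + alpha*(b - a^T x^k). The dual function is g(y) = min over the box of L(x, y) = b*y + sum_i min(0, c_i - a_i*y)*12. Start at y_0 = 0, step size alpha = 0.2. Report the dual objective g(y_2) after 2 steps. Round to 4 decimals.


Dual ascent for LP: min 3*x1 + 3*x2, 3*x1 + 1*x2 = 16, 0 <= x_i <= 12
Step 1: y^k = 0.0, reduced costs: (3.0, 3.0)
  x^k = (0.0, 0.0), subgradient = b - a^T x = 16.0
  y^{k+1} = 0.0 + 0.2*16.0 = 3.2
Step 2: y^k = 3.2, reduced costs: (-6.6, -0.2)
  x^k = (12.0, 12.0), subgradient = b - a^T x = -32.0
  y^{k+1} = 3.2 + 0.2*-32.0 = -3.2
Dual objective at y_2 = -3.2: reduced costs (12.6, 6.2), box minimizer x = (0.0, 0.0)
g(y_2) = b*y + (c1 - a1*y)*x1 + (c2 - a2*y)*x2 = 16*(-3.2) + 12.6*0.0 + 6.2*0.0 = -51.2 + 0.0 + 0.0 = -51.2


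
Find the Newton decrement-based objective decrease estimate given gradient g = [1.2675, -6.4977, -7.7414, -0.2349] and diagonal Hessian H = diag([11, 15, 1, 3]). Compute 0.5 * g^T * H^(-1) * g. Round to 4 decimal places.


Step 1: H is diagonal, so H^(-1) * g = [0.1152, -0.4332, -7.7414, -0.0783].
Step 2: g^T H^(-1) g = sum_i g_i^2 / H_ii
  = (1.2675)^2/11 + (-6.4977)^2/15 + (-7.7414)^2/1 + (-0.2349)^2/3
  = 0.1461 + 2.8147 + 59.9293 + 0.0184 = 62.9084
Step 3: Objective decrease = 0.5 * g^T H^(-1) g = 31.4542


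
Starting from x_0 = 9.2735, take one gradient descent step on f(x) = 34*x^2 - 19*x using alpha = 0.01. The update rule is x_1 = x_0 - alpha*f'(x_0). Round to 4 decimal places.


We compute the gradient at x_0 and apply the update.
f'(x) = 68*x - 19
f'(9.2735) = 68*9.2735 - 19 = 611.598
x_1 = 9.2735 - 0.01*611.598 = 3.1575


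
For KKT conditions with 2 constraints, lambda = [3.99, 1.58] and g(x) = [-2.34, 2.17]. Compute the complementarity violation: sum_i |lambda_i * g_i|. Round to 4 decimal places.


KKT complementary slackness check:
lambda_1 * g_1 = 3.99 * -2.34 = -9.3366
lambda_2 * g_2 = 1.58 * 2.17 = 3.4286
Total violation = 9.3366 + 3.4286 = 12.7652


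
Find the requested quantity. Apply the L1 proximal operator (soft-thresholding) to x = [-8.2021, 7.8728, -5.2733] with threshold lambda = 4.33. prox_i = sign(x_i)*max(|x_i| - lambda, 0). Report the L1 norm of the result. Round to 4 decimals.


Soft-thresholding with lambda = 4.33:
prox(-8.2021) = sign(-8.2021)*max(|-8.2021| - 4.33, 0) = -3.8721
prox(7.8728) = sign(7.8728)*max(|7.8728| - 4.33, 0) = 3.5428
prox(-5.2733) = sign(-5.2733)*max(|-5.2733| - 4.33, 0) = -0.9433
prox(x) = [-3.8721, 3.5428, -0.9433]
||prox(x)||_1 = 3.8721 + 3.5428 + 0.9433 = 8.3582


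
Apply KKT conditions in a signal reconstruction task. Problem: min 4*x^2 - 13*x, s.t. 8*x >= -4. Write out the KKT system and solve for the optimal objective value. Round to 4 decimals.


Step 1: Try lambda = 0 (constraint inactive).
Stationarity: 2*4*x - 13 = 0
x* = 13/(2*4) = 1.625
Check constraint: 8*1.625 = 13.0 >= -4 -- satisfied.
Step 2: Compute optimal value.
f(x*) = 4*1.625^2 - 13*1.625 = -10.5625


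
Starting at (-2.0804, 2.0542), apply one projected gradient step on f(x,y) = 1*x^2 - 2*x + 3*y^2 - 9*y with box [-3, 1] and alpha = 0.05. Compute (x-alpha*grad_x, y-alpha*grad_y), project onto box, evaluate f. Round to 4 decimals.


Step 1: Compute gradient at (-2.0804, 2.0542).
grad_x = 2*1*-2.0804 - 2 = -6.1608
grad_y = 2*3*2.0542 - 9 = 3.3252
Step 2: Gradient step.
x_raw = -2.0804 - 0.05*-6.1608 = -1.7724
y_raw = 2.0542 - 0.05*3.3252 = 1.8879
Step 3: Project onto [-3, 1].
x_proj = clip(-1.7724) = -1.7724
y_proj = clip(1.8879) = 1.0
Step 4: Evaluate f.
f(-1.7724, 1.0) = 0.686


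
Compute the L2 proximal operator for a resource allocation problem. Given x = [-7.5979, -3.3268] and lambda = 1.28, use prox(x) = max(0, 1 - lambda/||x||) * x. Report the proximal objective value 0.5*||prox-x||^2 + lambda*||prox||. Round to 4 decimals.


Step 1: Compute ||x||.
||x|| = 8.2943
Step 2: Compute scaling factor.
scale = max(0, 1 - 1.28/8.2943) = 0.8457
Step 3: prox(x) = [-6.4254, -2.8134]
||prox(x)|| = 7.0143
Step 4: Proximal objective.
0.5*||prox-x||^2 = 0.8192
lambda*||prox|| = 8.9783
Total = 9.7975


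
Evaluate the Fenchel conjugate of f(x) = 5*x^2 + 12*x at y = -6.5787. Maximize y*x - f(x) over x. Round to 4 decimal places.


f*(y) = sup_x {y*x - a*x^2 - b*x} = sup_x {(y-b)*x - a*x^2}
FOC: (y - b) - 2a*x = 0 => x* = (y - b)/(2a)
x* = (-6.5787 - 12)/(2*5) = -1.8579
f*(-6.5787) = (y-b)^2/(4a) = (-6.5787 - 12)^2/(4*5)
= 345.1681/20 = 17.2584


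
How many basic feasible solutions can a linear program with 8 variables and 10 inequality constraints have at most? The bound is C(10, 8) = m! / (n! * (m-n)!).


Each vertex corresponds to some choice of n active constraints out of m, so the number of vertices is at most C(m, n) = m! / (n!(m-n)!).
m = 10, n = 8
Numerator: 10 * 9 * 8 * 7 * 6 * 5 * 4 * 3
Denominator: 8! = 40320
C(10, 8) = 45


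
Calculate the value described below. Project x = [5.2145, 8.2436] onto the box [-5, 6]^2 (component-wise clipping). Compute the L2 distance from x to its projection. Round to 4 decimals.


Project each component onto [-5, 6].
clip(5.2145) = 5.2145, clip(8.2436) = 6.0
Projection = [5.2145, 6.0]
Squared diffs: [0.0, 5.0337]
Distance = sqrt(5.0337) = 2.2436


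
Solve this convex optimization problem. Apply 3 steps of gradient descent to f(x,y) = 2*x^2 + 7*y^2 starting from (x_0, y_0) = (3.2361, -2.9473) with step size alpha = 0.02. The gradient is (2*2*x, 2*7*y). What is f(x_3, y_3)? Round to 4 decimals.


Gradient descent on f(x,y) = 2*x^2 + 7*y^2.
Starting point: (3.2361, -2.9473), alpha = 0.02
Step 1: grad_x = 2*2*3.2361 = 12.9444, grad_y = 2*7*-2.9473 = -41.2622
  x_1 = 3.2361 - 0.02*12.9444 = 2.9772
  y_1 = -2.9473 - 0.02*-41.2622 = -2.1221
Step 2: grad_x = 2*2*2.9772 = 11.9088, grad_y = 2*7*-2.1221 = -29.7088
  x_2 = 2.9772 - 0.02*11.9088 = 2.739
  y_2 = -2.1221 - 0.02*-29.7088 = -1.5279
Step 3: grad_x = 2*2*2.739 = 10.9561, grad_y = 2*7*-1.5279 = -21.3903
  x_3 = 2.739 - 0.02*10.9561 = 2.5199
  y_3 = -1.5279 - 0.02*-21.3903 = -1.1001
f(2.5199, -1.1001) = 2*2.5199^2 + 7*(-1.1001)^2 = 21.1711


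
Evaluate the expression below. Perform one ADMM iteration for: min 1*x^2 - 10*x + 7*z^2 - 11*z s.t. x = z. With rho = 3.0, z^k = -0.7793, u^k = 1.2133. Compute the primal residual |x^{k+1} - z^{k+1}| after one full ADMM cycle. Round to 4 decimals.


ADMM iteration with rho = 3.0, z^k = -0.7793, u^k = 1.2133
Step 1: x-update.
Minimize 1*x^2 - 10*x + (3.0/2)*(x + 0.7793 + 1.2133)^2
FOC: (2*1 + 3.0)*x = 10 + 3.0*(-0.7793 - 1.2133)
x^{k+1} = 0.8044
Step 2: z-update.
Minimize 7*z^2 - 11*z + (3.0/2)*(0.8044 - z + 1.2133)^2
FOC: (2*7 + 3.0)*z = 11 + 3.0*(0.8044 + 1.2133)
z^{k+1} = 1.0031
Step 3: u-update.
u^{k+1} = 1.2133 + 0.8044 - 1.0031 = 1.0146
Step 4: Primal residual = |0.8044 - 1.0031| = 0.1987


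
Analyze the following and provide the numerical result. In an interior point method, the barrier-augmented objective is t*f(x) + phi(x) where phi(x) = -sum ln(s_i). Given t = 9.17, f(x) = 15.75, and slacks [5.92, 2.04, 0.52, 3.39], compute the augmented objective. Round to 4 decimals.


Step 1: Compute log-barrier.
ln values: [1.7783, 0.7129, -0.6539, 1.2208]
phi = -(1.7783 + 0.7129 - 0.6539 + 1.2208) = -3.0582
Step 2: Compute augmented objective.
t*f(x) = 9.17*15.75 = 144.4275
Total = 144.4275 - 3.0582 = 141.3693


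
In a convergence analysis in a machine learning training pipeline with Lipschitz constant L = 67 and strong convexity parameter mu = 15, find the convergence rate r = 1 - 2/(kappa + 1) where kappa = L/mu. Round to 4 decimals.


Step 1: Compute the condition number.
kappa = L/mu = 67/15 = 4.4667
Step 2: Compute the convergence rate.
r = 1 - 2/(kappa + 1) = 1 - 2*mu/(L + mu) = (L - mu)/(L + mu) = 52/82 = 0.6341


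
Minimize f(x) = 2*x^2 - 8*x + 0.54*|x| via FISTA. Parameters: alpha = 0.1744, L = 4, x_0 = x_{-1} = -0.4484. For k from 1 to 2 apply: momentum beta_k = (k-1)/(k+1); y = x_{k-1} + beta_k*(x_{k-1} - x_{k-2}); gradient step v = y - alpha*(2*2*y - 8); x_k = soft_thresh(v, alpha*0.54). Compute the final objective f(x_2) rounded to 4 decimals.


FISTA on f(x) = 2*x^2 - 8*x + 0.54*|x|
L = 4, alpha = 0.1744
Iteration 1: beta = 0.0, y = -0.4484 + 0.0*(-0.4484 + 0.4484) = -0.4484
  grad(y) = -9.7936, v = y - alpha*grad = 1.2596
  prox(v) = soft_thresh(1.2596, 0.0942) = 1.1654
Iteration 2: beta = 0.3333, y = 1.1654 + 0.3333*(1.1654 + 0.4484) = 1.7034
  grad(y) = -1.1865, v = y - alpha*grad = 1.9103
  prox(v) = soft_thresh(1.9103, 0.0942) = 1.8161
f(x_2) = 2*1.8161^2 - 8*1.8161 + 0.54*|1.8161| = -6.9517


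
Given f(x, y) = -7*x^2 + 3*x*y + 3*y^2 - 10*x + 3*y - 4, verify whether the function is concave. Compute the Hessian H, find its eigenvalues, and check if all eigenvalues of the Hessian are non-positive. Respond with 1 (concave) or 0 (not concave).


The Hessian of f(x,y) = -7*x^2 + 3*x*y + 3*y^2 - 10*x + 3*y - 4 is:
H = [[-14, 3], [3, 6]]
Trace = -14 + 6 = -8
Determinant = -14*6 - (3)^2 = -93
Discriminant = (-8)^2 - 4*-93 = 436.0
Eigenvalues: lambda_1 = -14.4403, lambda_2 = 6.4403
The function is not concave.

0


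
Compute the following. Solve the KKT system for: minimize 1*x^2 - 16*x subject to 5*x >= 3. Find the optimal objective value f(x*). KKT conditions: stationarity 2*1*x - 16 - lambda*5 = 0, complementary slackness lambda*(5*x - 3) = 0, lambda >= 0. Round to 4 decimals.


Step 1: Try lambda = 0 (constraint inactive).
Stationarity: 2*1*x - 16 = 0
x* = 16/(2*1) = 8.0
Check constraint: 5*8.0 = 40.0 >= 3 -- satisfied.
Step 2: Compute optimal value.
f(x*) = 1*8.0^2 - 16*8.0 = -64.0


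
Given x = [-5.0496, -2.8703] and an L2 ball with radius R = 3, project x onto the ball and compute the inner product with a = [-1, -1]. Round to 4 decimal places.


Step 1: Compute ||x|| (intermediates to 6 decimals).
||x|| = sqrt((-5.0496)^2 + (-2.8703)^2) = 5.808363
Step 2: Project.
Since ||x|| > R, scale = R/||x|| = 3/5.808363 = 0.516497, proj(x) = scale * x
proj(x) = [-2.608103, -1.482501]
Step 3: Dot product.
a^T * proj(x) = -1*(-2.608103) - 1*(-1.482501) = 4.0906


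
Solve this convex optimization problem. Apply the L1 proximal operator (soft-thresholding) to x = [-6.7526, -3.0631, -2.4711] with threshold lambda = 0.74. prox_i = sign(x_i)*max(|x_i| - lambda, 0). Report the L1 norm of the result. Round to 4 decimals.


Soft-thresholding with lambda = 0.74:
prox(-6.7526) = sign(-6.7526)*max(|-6.7526| - 0.74, 0) = -6.0126
prox(-3.0631) = sign(-3.0631)*max(|-3.0631| - 0.74, 0) = -2.3231
prox(-2.4711) = sign(-2.4711)*max(|-2.4711| - 0.74, 0) = -1.7311
prox(x) = [-6.0126, -2.3231, -1.7311]
||prox(x)||_1 = 6.0126 + 2.3231 + 1.7311 = 10.0668


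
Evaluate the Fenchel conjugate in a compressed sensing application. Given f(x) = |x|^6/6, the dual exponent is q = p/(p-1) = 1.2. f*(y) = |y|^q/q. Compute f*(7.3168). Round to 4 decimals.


The conjugate exponent q satisfies 1/p + 1/q = 1.
p = 6, so q = 6/(6 - 1) = 1.2
|y|^q = 7.3168^1.2 = 10.894
f*(7.3168) = 10.894 / 1.2 = 9.0783


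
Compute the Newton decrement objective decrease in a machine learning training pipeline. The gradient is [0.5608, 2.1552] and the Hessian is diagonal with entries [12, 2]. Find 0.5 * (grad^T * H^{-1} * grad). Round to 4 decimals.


Step 1: H is diagonal, so H^(-1) * g = [0.0467, 1.0776].
Step 2: g^T H^(-1) g = sum_i g_i^2 / H_ii
  = (0.5608)^2/12 + (2.1552)^2/2
  = 0.0262 + 2.3224 = 2.3487
Step 3: Objective decrease = 0.5 * g^T H^(-1) g = 1.1743


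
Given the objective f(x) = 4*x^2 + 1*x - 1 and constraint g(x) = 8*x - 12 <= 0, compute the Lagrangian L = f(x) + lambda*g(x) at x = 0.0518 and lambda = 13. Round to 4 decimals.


Step 1: Evaluate f(x).
f(0.0518) = 4*0.0518^2 + 1*0.0518 - 1 = -0.9375
Step 2: Evaluate g(x).
g(0.0518) = 8*0.0518 - 12 = -11.5856
Step 3: Compute Lagrangian.
L = -0.9375 + 13*-11.5856 = -151.5503


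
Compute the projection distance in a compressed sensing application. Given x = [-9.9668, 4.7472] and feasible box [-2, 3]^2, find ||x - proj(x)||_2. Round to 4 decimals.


Project each component onto [-2, 3].
clip(-9.9668) = -2.0, clip(4.7472) = 3.0
Projection = [-2.0, 3.0]
Squared diffs: [63.4699, 3.0527]
Distance = sqrt(66.5226) = 8.1561


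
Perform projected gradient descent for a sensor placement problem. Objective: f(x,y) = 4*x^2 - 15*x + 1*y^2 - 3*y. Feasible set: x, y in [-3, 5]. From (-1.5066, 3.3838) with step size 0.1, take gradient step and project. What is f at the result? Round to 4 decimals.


Step 1: Compute gradient at (-1.5066, 3.3838).
grad_x = 2*4*-1.5066 - 15 = -27.0528
grad_y = 2*1*3.3838 - 3 = 3.7676
Step 2: Gradient step.
x_raw = -1.5066 - 0.1*-27.0528 = 1.1987
y_raw = 3.3838 - 0.1*3.7676 = 3.007
Step 3: Project onto [-3, 5].
x_proj = clip(1.1987) = 1.1987
y_proj = clip(3.007) = 3.007
Step 4: Evaluate f.
f(1.1987, 3.007) = -12.2117


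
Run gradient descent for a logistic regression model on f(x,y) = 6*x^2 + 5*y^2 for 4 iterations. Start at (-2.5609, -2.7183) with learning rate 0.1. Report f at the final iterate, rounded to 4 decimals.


Gradient descent on f(x,y) = 6*x^2 + 5*y^2.
Starting point: (-2.5609, -2.7183), alpha = 0.1
Step 1: grad_x = 2*6*-2.5609 = -30.7308, grad_y = 2*5*-2.7183 = -27.183
  x_1 = -2.5609 - 0.1*-30.7308 = 0.5122
  y_1 = -2.7183 - 0.1*-27.183 = 0.0
Step 2: grad_x = 2*6*0.5122 = 6.1462, grad_y = 2*5*0.0 = 0.0
  x_2 = 0.5122 - 0.1*6.1462 = -0.1024
  y_2 = 0.0 - 0.1*0.0 = 0.0
Step 3: grad_x = 2*6*-0.1024 = -1.2292, grad_y = 2*5*0.0 = 0.0
  x_3 = -0.1024 - 0.1*-1.2292 = 0.0205
  y_3 = 0.0 - 0.1*0.0 = 0.0
Step 4: grad_x = 2*6*0.0205 = 0.2458, grad_y = 2*5*0.0 = 0.0
  x_4 = 0.0205 - 0.1*0.2458 = -0.0041
  y_4 = 0.0 - 0.1*0.0 = 0.0
f(-0.0041, 0.0) = 6*(-0.0041)^2 + 5*0.0^2 = 0.0001


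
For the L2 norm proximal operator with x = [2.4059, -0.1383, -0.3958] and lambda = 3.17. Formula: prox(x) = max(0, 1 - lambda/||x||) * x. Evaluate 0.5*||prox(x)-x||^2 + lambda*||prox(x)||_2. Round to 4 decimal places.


Step 1: Compute ||x||.
||x|| = 2.4422
Step 2: Compute scaling factor.
scale = max(0, 1 - 3.17/2.4422) = 0.0
Step 3: prox(x) = [0.0, -0.0, -0.0]
||prox(x)|| = 0.0
Step 4: Proximal objective.
0.5*||prox-x||^2 = 2.9821
lambda*||prox|| = 0.0
Total = 2.9821


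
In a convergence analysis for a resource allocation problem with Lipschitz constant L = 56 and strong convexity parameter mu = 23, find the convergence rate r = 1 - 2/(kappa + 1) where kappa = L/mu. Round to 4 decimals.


Step 1: Compute the condition number.
kappa = L/mu = 56/23 = 2.4348
Step 2: Compute the convergence rate.
r = 1 - 2/(kappa + 1) = 1 - 2*mu/(L + mu) = (L - mu)/(L + mu) = 33/79 = 0.4177


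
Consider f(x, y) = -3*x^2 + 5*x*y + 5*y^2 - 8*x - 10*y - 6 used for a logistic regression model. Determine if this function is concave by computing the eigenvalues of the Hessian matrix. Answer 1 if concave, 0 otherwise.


The Hessian of f(x,y) = -3*x^2 + 5*x*y + 5*y^2 - 8*x - 10*y - 6 is:
H = [[-6, 5], [5, 10]]
Trace = -6 + 10 = 4
Determinant = -6*10 - (5)^2 = -85
Discriminant = (4)^2 - 4*-85 = 356.0
Eigenvalues: lambda_1 = -7.434, lambda_2 = 11.434
The function is not concave.

0


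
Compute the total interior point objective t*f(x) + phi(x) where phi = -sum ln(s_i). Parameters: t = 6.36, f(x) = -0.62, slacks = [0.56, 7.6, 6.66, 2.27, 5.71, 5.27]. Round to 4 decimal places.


Step 1: Compute log-barrier.
ln values: [-0.5798, 2.0281, 1.8961, 0.8198, 1.7422, 1.662]
phi = -(-0.5798 + 2.0281 + 1.8961 + 0.8198 + 1.7422 + 1.662) = -7.5685
Step 2: Compute augmented objective.
t*f(x) = 6.36*-0.62 = -3.9432
Total = -3.9432 - 7.5685 = -11.5117


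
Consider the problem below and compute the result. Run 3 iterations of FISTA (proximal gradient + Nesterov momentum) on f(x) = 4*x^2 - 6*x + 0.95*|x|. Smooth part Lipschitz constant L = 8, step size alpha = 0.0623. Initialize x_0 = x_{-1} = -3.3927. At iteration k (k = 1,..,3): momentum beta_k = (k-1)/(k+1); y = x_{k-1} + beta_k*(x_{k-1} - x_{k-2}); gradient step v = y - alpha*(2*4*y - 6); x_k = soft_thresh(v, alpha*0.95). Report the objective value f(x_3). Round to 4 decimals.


FISTA on f(x) = 4*x^2 - 6*x + 0.95*|x|
L = 8, alpha = 0.0623
Iteration 1: beta = 0.0, y = -3.3927 + 0.0*(-3.3927 + 3.3927) = -3.3927
  grad(y) = -33.1416, v = y - alpha*grad = -1.328
  prox(v) = soft_thresh(-1.328, 0.0592) = -1.2688
Iteration 2: beta = 0.3333, y = -1.2688 + 0.3333*(-1.2688 + 3.3927) = -0.5608
  grad(y) = -10.4866, v = y - alpha*grad = 0.0925
  prox(v) = soft_thresh(0.0925, 0.0592) = 0.0333
Iteration 3: beta = 0.5, y = 0.0333 + 0.5*(0.0333 + 1.2688) = 0.6844
  grad(y) = -0.5252, v = y - alpha*grad = 0.7171
  prox(v) = soft_thresh(0.7171, 0.0592) = 0.6579
f(x_3) = 4*0.6579^2 - 6*0.6579 + 0.95*|0.6579| = -1.5911


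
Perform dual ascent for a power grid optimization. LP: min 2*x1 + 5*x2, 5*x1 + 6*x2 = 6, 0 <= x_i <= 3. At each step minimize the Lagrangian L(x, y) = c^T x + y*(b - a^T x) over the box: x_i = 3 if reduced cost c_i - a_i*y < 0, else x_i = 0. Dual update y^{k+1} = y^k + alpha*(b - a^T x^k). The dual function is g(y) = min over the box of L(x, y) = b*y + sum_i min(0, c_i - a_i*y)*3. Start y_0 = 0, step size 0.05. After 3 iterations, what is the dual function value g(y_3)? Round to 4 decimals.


Dual ascent for LP: min 2*x1 + 5*x2, 5*x1 + 6*x2 = 6, 0 <= x_i <= 3
Step 1: y^k = 0.0, reduced costs: (2.0, 5.0)
  x^k = (0.0, 0.0), subgradient = b - a^T x = 6.0
  y^{k+1} = 0.0 + 0.05*6.0 = 0.3
Step 2: y^k = 0.3, reduced costs: (0.5, 3.2)
  x^k = (0.0, 0.0), subgradient = b - a^T x = 6.0
  y^{k+1} = 0.3 + 0.05*6.0 = 0.6
Step 3: y^k = 0.6, reduced costs: (-1.0, 1.4)
  x^k = (3.0, 0.0), subgradient = b - a^T x = -9.0
  y^{k+1} = 0.6 + 0.05*-9.0 = 0.15
Dual objective at y_3 = 0.15: reduced costs (1.25, 4.1), box minimizer x = (0.0, 0.0)
g(y_3) = b*y + (c1 - a1*y)*x1 + (c2 - a2*y)*x2 = 6*0.15 + 1.25*0.0 + 4.1*0.0 = 0.9 + 0.0 + 0.0 = 0.9


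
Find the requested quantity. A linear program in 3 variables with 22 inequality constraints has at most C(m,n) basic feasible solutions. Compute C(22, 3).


Each vertex corresponds to some choice of n active constraints out of m, so the number of vertices is at most C(m, n) = m! / (n!(m-n)!).
m = 22, n = 3
Numerator: 22 * 21 * 20
Denominator: 3! = 6
C(22, 3) = 1540


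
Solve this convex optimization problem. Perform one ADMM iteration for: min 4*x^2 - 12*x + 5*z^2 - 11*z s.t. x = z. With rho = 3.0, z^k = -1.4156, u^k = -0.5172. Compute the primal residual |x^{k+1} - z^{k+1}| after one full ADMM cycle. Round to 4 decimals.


ADMM iteration with rho = 3.0, z^k = -1.4156, u^k = -0.5172
Step 1: x-update.
Minimize 4*x^2 - 12*x + (3.0/2)*(x + 1.4156 - 0.5172)^2
FOC: (2*4 + 3.0)*x = 12 + 3.0*(-1.4156 + 0.5172)
x^{k+1} = 0.8459
Step 2: z-update.
Minimize 5*z^2 - 11*z + (3.0/2)*(0.8459 - z - 0.5172)^2
FOC: (2*5 + 3.0)*z = 11 + 3.0*(0.8459 - 0.5172)
z^{k+1} = 0.922
Step 3: u-update.
u^{k+1} = -0.5172 + 0.8459 - 0.922 = -0.5933
Step 4: Primal residual = |0.8459 - 0.922| = 0.0761


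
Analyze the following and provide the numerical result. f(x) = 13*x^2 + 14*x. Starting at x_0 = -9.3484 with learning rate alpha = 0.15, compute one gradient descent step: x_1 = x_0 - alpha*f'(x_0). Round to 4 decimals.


We compute the gradient at x_0 and apply the update.
f'(x) = 26*x + 14
f'(-9.3484) = 26*-9.3484 + 14 = -229.0584
x_1 = -9.3484 - 0.15*-229.0584 = 25.0104


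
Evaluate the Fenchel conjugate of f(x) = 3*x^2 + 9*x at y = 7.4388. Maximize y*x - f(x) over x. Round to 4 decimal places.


f*(y) = sup_x {y*x - a*x^2 - b*x} = sup_x {(y-b)*x - a*x^2}
FOC: (y - b) - 2a*x = 0 => x* = (y - b)/(2a)
x* = (7.4388 - 9)/(2*3) = -0.2602
f*(7.4388) = (y-b)^2/(4a) = (7.4388 - 9)^2/(4*3)
= 2.4373/12 = 0.2031


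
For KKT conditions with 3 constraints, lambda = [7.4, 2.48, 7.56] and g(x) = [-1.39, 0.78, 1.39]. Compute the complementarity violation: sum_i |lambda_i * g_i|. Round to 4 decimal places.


KKT complementary slackness check:
lambda_1 * g_1 = 7.4 * -1.39 = -10.286
lambda_2 * g_2 = 2.48 * 0.78 = 1.9344
lambda_3 * g_3 = 7.56 * 1.39 = 10.5084
Total violation = 10.286 + 1.9344 + 10.5084 = 22.7288


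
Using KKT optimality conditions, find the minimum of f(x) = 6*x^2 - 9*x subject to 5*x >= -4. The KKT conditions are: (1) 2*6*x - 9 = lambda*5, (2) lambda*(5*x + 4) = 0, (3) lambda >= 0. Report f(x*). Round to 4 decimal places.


Step 1: Try lambda = 0 (constraint inactive).
Stationarity: 2*6*x - 9 = 0
x* = 9/(2*6) = 0.75
Check constraint: 5*0.75 = 3.75 >= -4 -- satisfied.
Step 2: Compute optimal value.
f(x*) = 6*0.75^2 - 9*0.75 = -3.375


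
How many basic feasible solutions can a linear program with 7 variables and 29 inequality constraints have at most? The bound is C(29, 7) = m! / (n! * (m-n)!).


Each vertex corresponds to some choice of n active constraints out of m, so the number of vertices is at most C(m, n) = m! / (n!(m-n)!).
m = 29, n = 7
Numerator: 29 * 28 * 27 * 26 * 25 * 24 * 23
Denominator: 7! = 5040
C(29, 7) = 1560780


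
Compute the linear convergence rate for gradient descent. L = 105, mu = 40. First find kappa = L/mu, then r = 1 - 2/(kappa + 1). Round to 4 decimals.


Step 1: Compute the condition number.
kappa = L/mu = 105/40 = 2.625
Step 2: Compute the convergence rate.
r = 1 - 2/(kappa + 1) = 1 - 2*mu/(L + mu) = (L - mu)/(L + mu) = 65/145 = 0.4483


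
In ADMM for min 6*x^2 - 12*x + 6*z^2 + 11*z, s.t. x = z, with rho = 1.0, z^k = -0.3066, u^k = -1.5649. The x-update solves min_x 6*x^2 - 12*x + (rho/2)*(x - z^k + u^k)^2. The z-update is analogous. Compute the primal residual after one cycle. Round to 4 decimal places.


ADMM iteration with rho = 1.0, z^k = -0.3066, u^k = -1.5649
Step 1: x-update.
Minimize 6*x^2 - 12*x + (1.0/2)*(x + 0.3066 - 1.5649)^2
FOC: (2*6 + 1.0)*x = 12 + 1.0*(-0.3066 + 1.5649)
x^{k+1} = 1.0199
Step 2: z-update.
Minimize 6*z^2 + 11*z + (1.0/2)*(1.0199 - z - 1.5649)^2
FOC: (2*6 + 1.0)*z = -11 + 1.0*(1.0199 - 1.5649)
z^{k+1} = -0.8881
Step 3: u-update.
u^{k+1} = -1.5649 + 1.0199 + 0.8881 = 0.343
Step 4: Primal residual = |1.0199 + 0.8881| = 1.9079


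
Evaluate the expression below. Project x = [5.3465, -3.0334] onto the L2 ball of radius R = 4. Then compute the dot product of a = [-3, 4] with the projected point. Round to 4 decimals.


Step 1: Compute ||x|| (intermediates to 6 decimals).
||x|| = sqrt(5.3465^2 + (-3.0334)^2) = 6.147079
Step 2: Project.
Since ||x|| > R, scale = R/||x|| = 4/6.147079 = 0.650716, proj(x) = scale * x
proj(x) = [3.479053, -1.973882]
Step 3: Dot product.
a^T * proj(x) = -3*3.479053 + 4*(-1.973882) = -18.3327


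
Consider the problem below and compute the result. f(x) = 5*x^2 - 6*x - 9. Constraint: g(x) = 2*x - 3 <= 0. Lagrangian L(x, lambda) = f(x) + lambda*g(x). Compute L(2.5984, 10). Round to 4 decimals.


Step 1: Evaluate f(x).
f(2.5984) = 5*2.5984^2 - 6*2.5984 - 9 = 9.168
Step 2: Evaluate g(x).
g(2.5984) = 2*2.5984 - 3 = 2.1968
Step 3: Compute Lagrangian.
L = 9.168 + 10*2.1968 = 31.136


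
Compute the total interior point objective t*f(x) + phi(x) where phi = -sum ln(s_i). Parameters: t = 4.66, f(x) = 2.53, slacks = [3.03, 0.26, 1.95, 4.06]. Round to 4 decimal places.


Step 1: Compute log-barrier.
ln values: [1.1086, -1.3471, 0.6678, 1.4012]
phi = -(1.1086 - 1.3471 + 0.6678 + 1.4012) = -1.8305
Step 2: Compute augmented objective.
t*f(x) = 4.66*2.53 = 11.7898
Total = 11.7898 - 1.8305 = 9.9593


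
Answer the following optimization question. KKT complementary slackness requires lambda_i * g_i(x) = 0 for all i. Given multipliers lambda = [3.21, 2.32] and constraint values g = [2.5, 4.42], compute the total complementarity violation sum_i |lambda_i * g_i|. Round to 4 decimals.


KKT complementary slackness check:
lambda_1 * g_1 = 3.21 * 2.5 = 8.025
lambda_2 * g_2 = 2.32 * 4.42 = 10.2544
Total violation = 8.025 + 10.2544 = 18.2794


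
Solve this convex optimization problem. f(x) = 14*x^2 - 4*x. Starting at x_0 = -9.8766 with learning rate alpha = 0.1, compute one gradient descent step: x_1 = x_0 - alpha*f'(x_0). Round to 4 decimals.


We compute the gradient at x_0 and apply the update.
f'(x) = 28*x - 4
f'(-9.8766) = 28*-9.8766 - 4 = -280.5448
x_1 = -9.8766 - 0.1*-280.5448 = 18.1779


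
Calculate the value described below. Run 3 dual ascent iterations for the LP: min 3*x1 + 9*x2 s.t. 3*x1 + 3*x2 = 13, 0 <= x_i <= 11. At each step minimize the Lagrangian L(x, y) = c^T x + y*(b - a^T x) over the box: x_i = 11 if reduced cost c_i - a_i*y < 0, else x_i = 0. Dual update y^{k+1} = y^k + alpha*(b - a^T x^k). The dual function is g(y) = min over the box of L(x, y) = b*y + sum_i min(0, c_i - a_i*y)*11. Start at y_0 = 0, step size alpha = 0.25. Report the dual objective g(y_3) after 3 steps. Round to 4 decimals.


Dual ascent for LP: min 3*x1 + 9*x2, 3*x1 + 3*x2 = 13, 0 <= x_i <= 11
Step 1: y^k = 0.0, reduced costs: (3.0, 9.0)
  x^k = (0.0, 0.0), subgradient = b - a^T x = 13.0
  y^{k+1} = 0.0 + 0.25*13.0 = 3.25
Step 2: y^k = 3.25, reduced costs: (-6.75, -0.75)
  x^k = (11.0, 11.0), subgradient = b - a^T x = -53.0
  y^{k+1} = 3.25 + 0.25*-53.0 = -10.0
Step 3: y^k = -10.0, reduced costs: (33.0, 39.0)
  x^k = (0.0, 0.0), subgradient = b - a^T x = 13.0
  y^{k+1} = -10.0 + 0.25*13.0 = -6.75
Dual objective at y_3 = -6.75: reduced costs (23.25, 29.25), box minimizer x = (0.0, 0.0)
g(y_3) = b*y + (c1 - a1*y)*x1 + (c2 - a2*y)*x2 = 13*(-6.75) + 23.25*0.0 + 29.25*0.0 = -87.75 + 0.0 + 0.0 = -87.75


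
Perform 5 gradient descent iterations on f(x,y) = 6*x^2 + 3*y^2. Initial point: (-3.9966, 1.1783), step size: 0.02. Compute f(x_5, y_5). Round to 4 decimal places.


Gradient descent on f(x,y) = 6*x^2 + 3*y^2.
Starting point: (-3.9966, 1.1783), alpha = 0.02
Step 1: grad_x = 2*6*-3.9966 = -47.9592, grad_y = 2*3*1.1783 = 7.0698
  x_1 = -3.9966 - 0.02*-47.9592 = -3.0374
  y_1 = 1.1783 - 0.02*7.0698 = 1.0369
Step 2: grad_x = 2*6*-3.0374 = -36.449, grad_y = 2*3*1.0369 = 6.2214
  x_2 = -3.0374 - 0.02*-36.449 = -2.3084
  y_2 = 1.0369 - 0.02*6.2214 = 0.9125
Step 3: grad_x = 2*6*-2.3084 = -27.7012, grad_y = 2*3*0.9125 = 5.4749
  x_3 = -2.3084 - 0.02*-27.7012 = -1.7544
  y_3 = 0.9125 - 0.02*5.4749 = 0.803
Step 4: grad_x = 2*6*-1.7544 = -21.0529, grad_y = 2*3*0.803 = 4.8179
  x_4 = -1.7544 - 0.02*-21.0529 = -1.3334
  y_4 = 0.803 - 0.02*4.8179 = 0.7066
Step 5: grad_x = 2*6*-1.3334 = -16.0002, grad_y = 2*3*0.7066 = 4.2397
  x_5 = -1.3334 - 0.02*-16.0002 = -1.0133
  y_5 = 0.7066 - 0.02*4.2397 = 0.6218
f(-1.0133, 0.6218) = 6*(-1.0133)^2 + 3*0.6218^2 = 7.3213


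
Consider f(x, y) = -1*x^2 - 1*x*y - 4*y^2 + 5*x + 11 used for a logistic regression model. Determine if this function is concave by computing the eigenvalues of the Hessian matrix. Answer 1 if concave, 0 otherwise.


The Hessian of f(x,y) = -1*x^2 - 1*x*y - 4*y^2 + 5*x + 11 is:
H = [[-2, -1], [-1, -8]]
Trace = -2 - 8 = -10
Determinant = -2*-8 - (-1)^2 = 15
Discriminant = (-10)^2 - 4*15 = 40.0
Eigenvalues: lambda_1 = -8.1623, lambda_2 = -1.8377
The function is concave.

1


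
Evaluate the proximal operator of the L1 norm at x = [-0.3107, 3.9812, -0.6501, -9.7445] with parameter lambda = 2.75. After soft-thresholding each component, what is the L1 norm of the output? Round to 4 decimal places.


Soft-thresholding with lambda = 2.75:
prox(-0.3107) = sign(-0.3107)*max(|-0.3107| - 2.75, 0) = 0.0
prox(3.9812) = sign(3.9812)*max(|3.9812| - 2.75, 0) = 1.2312
prox(-0.6501) = sign(-0.6501)*max(|-0.6501| - 2.75, 0) = 0.0
prox(-9.7445) = sign(-9.7445)*max(|-9.7445| - 2.75, 0) = -6.9945
prox(x) = [0.0, 1.2312, 0.0, -6.9945]
||prox(x)||_1 = 0.0 + 1.2312 + 0.0 + 6.9945 = 8.2257


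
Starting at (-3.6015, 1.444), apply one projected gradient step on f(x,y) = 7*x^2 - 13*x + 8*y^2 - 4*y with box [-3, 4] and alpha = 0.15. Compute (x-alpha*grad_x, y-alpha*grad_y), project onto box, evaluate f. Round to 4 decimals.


Step 1: Compute gradient at (-3.6015, 1.444).
grad_x = 2*7*-3.6015 - 13 = -63.421
grad_y = 2*8*1.444 - 4 = 19.104
Step 2: Gradient step.
x_raw = -3.6015 - 0.15*-63.421 = 5.9117
y_raw = 1.444 - 0.15*19.104 = -1.4216
Step 3: Project onto [-3, 4].
x_proj = clip(5.9117) = 4.0
y_proj = clip(-1.4216) = -1.4216
Step 4: Evaluate f.
f(4.0, -1.4216) = 81.854


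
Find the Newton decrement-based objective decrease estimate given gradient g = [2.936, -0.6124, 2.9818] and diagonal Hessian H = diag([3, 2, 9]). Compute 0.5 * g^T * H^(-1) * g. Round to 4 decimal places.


Step 1: H is diagonal, so H^(-1) * g = [0.9787, -0.3062, 0.3313].
Step 2: g^T H^(-1) g = sum_i g_i^2 / H_ii
  = (2.936)^2/3 + (-0.6124)^2/2 + (2.9818)^2/9
  = 2.8734 + 0.1875 + 0.9879 = 4.0488
Step 3: Objective decrease = 0.5 * g^T H^(-1) g = 2.0244


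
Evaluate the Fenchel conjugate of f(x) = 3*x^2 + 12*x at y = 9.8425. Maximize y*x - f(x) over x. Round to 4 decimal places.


f*(y) = sup_x {y*x - a*x^2 - b*x} = sup_x {(y-b)*x - a*x^2}
FOC: (y - b) - 2a*x = 0 => x* = (y - b)/(2a)
x* = (9.8425 - 12)/(2*3) = -0.3596
f*(9.8425) = (y-b)^2/(4a) = (9.8425 - 12)^2/(4*3)
= 4.6548/12 = 0.3879


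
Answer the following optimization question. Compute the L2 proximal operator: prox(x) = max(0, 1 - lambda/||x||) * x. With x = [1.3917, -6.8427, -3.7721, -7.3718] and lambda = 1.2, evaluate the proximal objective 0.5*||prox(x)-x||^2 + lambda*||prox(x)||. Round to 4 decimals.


Step 1: Compute ||x||.
||x|| = 10.832
Step 2: Compute scaling factor.
scale = max(0, 1 - 1.2/10.832) = 0.8892
Step 3: prox(x) = [1.2375, -6.0846, -3.3542, -6.5551]
||prox(x)|| = 9.632
Step 4: Proximal objective.
0.5*||prox-x||^2 = 0.72
lambda*||prox|| = 11.5584
Total = 12.2784
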